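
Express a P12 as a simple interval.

Each octave removed subtracts seven from the number: 12 − 7 = 5.
So a perfect twelfth is an octave plus a perfect fifth. The quality is unchanged.

P5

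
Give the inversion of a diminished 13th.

augmented third

First reduce the compound diminished thirteenth to its simple form, a diminished sixth.
Inverted interval numbers add to nine, so a sixth pairs with a third (6 + 3 = 9).
The quality also flips — diminished becomes augmented — giving an augmented third.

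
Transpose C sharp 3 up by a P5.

Counting five letter names up from C lands on G.
A perfect fifth spans 7 semitones, so from C#3 the target pitch is G#3.

G sharp 3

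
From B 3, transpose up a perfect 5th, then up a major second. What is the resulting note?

A perfect fifth up from B3 is F#4.
Up a major second from F#4: G#4 (2 semitones up).

G sharp 4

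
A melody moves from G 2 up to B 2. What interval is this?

M3

G to B spans three letter names (G-A-B) — that makes it a third of some quality.
The major third spans 4 semitones, and G2 to B2 is exactly 4 semitones — so this is a major third.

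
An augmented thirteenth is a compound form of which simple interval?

A6

Take out an octave (7 from the number): 13 − 7 = 6.
Quality carries through unchanged, so the simple form is an augmented sixth.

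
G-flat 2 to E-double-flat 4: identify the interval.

minor 13th

G to E spans six letter names (G-A-B-C-D-E), plus an octave: a thirteenth.
At 20 semitones, Gb2→Ebb4 falls one short of a major thirteenth: minor.
(Equivalently, a compound minor sixth: a minor sixth plus an octave.)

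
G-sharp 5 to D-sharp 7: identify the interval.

perfect twelfth

G to D spans five letter names (G-A-B-C-D), plus an octave — that makes it a twelfth of some quality.
G#5 to D#7 is 19 semitones, matching the perfect twelfth exactly, so the quality is perfect.
(Equivalently, a compound perfect fifth: a perfect fifth plus an octave.)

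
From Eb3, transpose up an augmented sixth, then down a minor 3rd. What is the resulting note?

A#3

Up an augmented sixth from Eb3: C#4 (10 semitones up).
Down a minor third from C#4: A#3 (3 semitones down).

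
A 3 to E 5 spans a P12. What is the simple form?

perfect 5th

Each octave removed subtracts seven from the number: 12 − 7 = 5.
That makes a perfect twelfth a compound perfect fifth — an octave plus a perfect fifth.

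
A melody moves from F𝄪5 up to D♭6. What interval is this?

F to D spans six letter names (F-G-A-B-C-D) — that makes it a sixth of some quality.
F##5 to Db6 spans 6 semitones — three semitones narrower than the major sixth (9) — giving a doubly diminished sixth.

doubly diminished sixth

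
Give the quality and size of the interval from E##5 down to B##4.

perfect fourth

Descending from E##5 to B##4 is the same interval as ascending B##4 to E##5.
B to E spans four letter names (B-C-D-E), so the interval is some kind of fourth.
The perfect fourth spans 5 semitones, and B##4 to E##5 is exactly 5 semitones — so this is a perfect fourth.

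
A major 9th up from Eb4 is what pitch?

Counting two letter names plus an octave up from E lands on F.
A major ninth spans 14 semitones, so from Eb4 the target pitch is F5.

F5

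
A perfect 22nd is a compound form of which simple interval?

Take out 2 octaves (14 from the number): 22 − 14 = 8.
That makes a perfect twenty-second a compound perfect octave — 2 octaves plus a perfect octave.

perfect octave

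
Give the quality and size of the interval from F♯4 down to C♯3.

perfect eleventh

Descending from F#4 to C#3 is the same interval as ascending C#3 to F#4.
C to F spans four letter names (C-D-E-F), plus an octave, so the interval is some kind of eleventh.
C#3 to F#4 is 17 semitones, matching the perfect eleventh exactly, so the quality is perfect.
(Equivalently, a compound perfect fourth: a perfect fourth plus an octave.)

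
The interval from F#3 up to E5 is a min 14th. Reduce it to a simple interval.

minor seventh

Take out an octave (7 from the number): 14 − 7 = 7.
Quality carries through unchanged, so the simple form is a minor seventh.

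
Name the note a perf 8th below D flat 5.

For an octave the letter name doesn't change: still D, an octave down.
Moving 12 semitones down from Db5 (the size of a perfect octave) reaches Db4.

D flat 4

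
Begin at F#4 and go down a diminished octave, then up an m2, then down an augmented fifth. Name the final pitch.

F#4 down a diminished octave → F##3 (11 semitones).
Up a minor second from F##3: G#3 (1 semitone up).
Down an augmented fifth from G#3: C3 (8 semitones down).

C3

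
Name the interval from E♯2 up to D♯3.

E to D spans seven letter names (E-F-G-A-B-C-D) — that makes it a seventh of some quality.
At 10 semitones, E#2→D#3 falls one short of a major seventh: minor.

minor 7th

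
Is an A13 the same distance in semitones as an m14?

Yes

Both span 22 semitones: an augmented thirteenth and a minor fourteenth are the same chromatic distance.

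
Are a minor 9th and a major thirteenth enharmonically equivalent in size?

A minor ninth spans 13 semitones; a major thirteenth spans 21 semitones. They differ by 8.

No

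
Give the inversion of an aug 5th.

Interval numbers invert to sum to nine: 5 + 4 = 9, so a fifth inverts to a fourth.
The quality also flips — augmented becomes diminished — giving a diminished fourth.

diminished fourth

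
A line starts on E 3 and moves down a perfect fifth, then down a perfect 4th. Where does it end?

E3 down a perfect fifth → A2 (7 semitones).
A perfect fourth down from A2 is E2.

E 2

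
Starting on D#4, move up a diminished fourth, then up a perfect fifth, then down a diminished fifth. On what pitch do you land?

Up a diminished fourth from D#4: G4 (4 semitones up).
A perfect fifth up from G4 is D5.
Down a diminished fifth from D5: G#4 (6 semitones down).

G#4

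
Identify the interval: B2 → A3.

B to A spans seven letter names (B-C-D-E-F-G-A) — that makes it a seventh of some quality.
A major seventh would be 11 semitones, but B2 to A3 is 10 — one semitone narrower, making it a minor seventh.

minor seventh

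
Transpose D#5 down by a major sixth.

Six letter names down from D: F.
A major sixth is 9 semitones; 9 semitones down from D#5 gives F#4.

F#4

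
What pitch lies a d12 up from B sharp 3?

F sharp 5

The twelfth's letter: B up five letter names plus an octave → F.
A diminished twelfth spans 18 semitones, so from B#3 the target pitch is F#5.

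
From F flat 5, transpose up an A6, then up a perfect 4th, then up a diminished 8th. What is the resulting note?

G flat 7

An augmented sixth up from Fb5 is D6.
D6 up a perfect fourth → G6 (5 semitones).
A diminished octave up from G6 is Gb7.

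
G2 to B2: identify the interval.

G to B spans three letter names (G-A-B), so the interval is some kind of third.
The major third spans 4 semitones, and G2 to B2 is exactly 4 semitones — so this is a major third.

major 3rd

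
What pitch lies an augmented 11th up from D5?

G#6

Four letters up from D (plus an octave) reaches G.
An augmented eleventh spans 18 semitones, so from D5 the target pitch is G#6.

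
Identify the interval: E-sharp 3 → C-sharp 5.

E to C spans six letter names (E-F-G-A-B-C), plus an octave: a thirteenth.
A major thirteenth would be 21 semitones, but E#3 to C#5 is 20 — one semitone narrower, making it a minor thirteenth.
(Equivalently, a compound minor sixth: a minor sixth plus an octave.)

minor 13th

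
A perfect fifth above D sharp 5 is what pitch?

A sharp 5

Five letter names up from D: A.
A perfect fifth spans 7 semitones, so from D#5 the target pitch is A#5.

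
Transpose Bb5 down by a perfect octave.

Bb4

For an octave the letter name doesn't change: still B, an octave down.
A perfect octave is 12 semitones; 12 semitones down from Bb5 gives Bb4.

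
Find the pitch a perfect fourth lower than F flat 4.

C flat 4

Counting four letter names down from F lands on C.
A perfect fourth is 5 semitones; 5 semitones down from Fb4 gives Cb4.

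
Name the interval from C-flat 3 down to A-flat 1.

m10

Descending from Cb3 to Ab1 is the same interval as ascending Ab1 to Cb3.
A to C spans three letter names (A-B-C), plus an octave: a tenth.
At 15 semitones, Ab1→Cb3 falls one short of a major tenth: minor.
(Equivalently, a compound minor third: a minor third plus an octave.)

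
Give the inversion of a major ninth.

First reduce the compound major ninth to its simple form, a major second.
Interval numbers invert to sum to nine: 2 + 7 = 9, so a second inverts to a seventh.
The quality also flips — major becomes minor — giving a minor seventh.

minor seventh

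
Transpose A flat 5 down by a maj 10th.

F flat 4

Counting three letter names plus an octave down from A lands on F.
A major tenth is 16 semitones; 16 semitones down from Ab5 gives Fb4.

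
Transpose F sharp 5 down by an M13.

Six letters down from F (plus an octave) reaches A.
Moving 21 semitones down from F#5 (the size of a major thirteenth) reaches A3.

A 3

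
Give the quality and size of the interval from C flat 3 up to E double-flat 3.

minor third

C to E spans three letter names (C-D-E) — that makes it a third of some quality.
Cb3 to Ebb3 is 3 semitones, a half step short of the major third (4), so this is minor.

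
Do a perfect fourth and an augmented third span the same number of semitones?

Yes

A perfect fourth spans 5 semitones, and an augmented third also spans 5 semitones — they're enharmonic.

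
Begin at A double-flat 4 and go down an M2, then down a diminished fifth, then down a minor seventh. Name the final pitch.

Down a major second from Abb4: Gbb4 (2 semitones down).
A diminished fifth down from Gbb4 is Cb4.
Down a minor seventh from Cb4: Db3 (10 semitones down).

D flat 3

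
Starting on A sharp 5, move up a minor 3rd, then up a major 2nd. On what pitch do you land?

D sharp 6

A#5 up a minor third → C#6 (3 semitones).
C#6 up a major second → D#6 (2 semitones).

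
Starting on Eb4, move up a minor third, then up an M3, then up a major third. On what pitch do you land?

D5

Eb4 up a minor third → Gb4 (3 semitones).
Gb4 up a major third → Bb4 (4 semitones).
Bb4 up a major third → D5 (4 semitones).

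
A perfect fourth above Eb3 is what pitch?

The fourth takes the letter from E up to A.
Moving 5 semitones up from Eb3 (the size of a perfect fourth) reaches Ab3.

Ab3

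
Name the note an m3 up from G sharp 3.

B 3

Counting three letter names up from G lands on B.
A minor third is 3 semitones; 3 semitones up from G#3 gives B3.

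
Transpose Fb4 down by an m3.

Three letter names down from F: D.
A minor third is 3 semitones; 3 semitones down from Fb4 gives Db4.

Db4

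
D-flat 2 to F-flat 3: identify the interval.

D to F spans three letter names (D-E-F), plus an octave — that makes it a tenth of some quality.
Db2 to Fb3 is 15 semitones, a half step short of the major tenth (16), so this is minor.
(Equivalently, a compound minor third: a minor third plus an octave.)

minor 10th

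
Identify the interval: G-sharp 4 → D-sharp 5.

perfect fifth

G to D spans five letter names (G-A-B-C-D), so the interval is some kind of fifth.
The perfect fifth spans 7 semitones, and G#4 to D#5 is exactly 7 semitones — so this is a perfect fifth.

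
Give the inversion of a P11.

perfect 5th

First reduce the compound perfect eleventh to its simple form, a perfect fourth.
Inverted interval numbers add to nine, so a fourth pairs with a fifth (4 + 5 = 9).
And perfect stays perfect under inversion, so we get a perfect fifth.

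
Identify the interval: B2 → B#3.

B to B is the same letter name, plus an octave: an octave.
A perfect octave would be 12 semitones; B2 to B#3 is 13, one semitone wider, so the interval is augmented.

A8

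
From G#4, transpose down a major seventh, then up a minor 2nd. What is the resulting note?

Bb3

G#4 down a major seventh → A3 (11 semitones).
Up a minor second from A3: Bb3 (1 semitone up).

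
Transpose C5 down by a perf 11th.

G3

Four letters down from C (plus an octave) reaches G.
Moving 17 semitones down from C5 (the size of a perfect eleventh) reaches G3.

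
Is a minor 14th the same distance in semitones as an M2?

22 semitones (minor fourteenth) vs 2 semitones (major second): not equal.

No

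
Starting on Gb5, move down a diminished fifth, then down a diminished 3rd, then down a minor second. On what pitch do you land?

Gb5 down a diminished fifth → C5 (6 semitones).
C5 down a diminished third → A#4 (2 semitones).
Down a minor second from A#4: G##4 (1 semitone down).

G##4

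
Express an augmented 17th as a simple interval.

Each octave removed subtracts seven from the number: 17 − 14 = 3.
That makes an augmented seventeenth a compound augmented third — 2 octaves plus an augmented third.

augmented 3rd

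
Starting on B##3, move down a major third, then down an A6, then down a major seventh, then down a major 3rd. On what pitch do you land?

A major third down from B##3 is G##3.
G##3 down an augmented sixth → B2 (10 semitones).
B2 down a major seventh → C2 (11 semitones).
A major third down from C2 is Ab1.

Ab1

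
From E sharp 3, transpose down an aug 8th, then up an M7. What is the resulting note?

D sharp 3

Down an augmented octave from E#3: E2 (13 semitones down).
A major seventh up from E2 is D#3.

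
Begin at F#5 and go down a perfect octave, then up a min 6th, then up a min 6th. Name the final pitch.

F#5 down a perfect octave → F#4 (12 semitones).
Up a minor sixth from F#4: D5 (8 semitones up).
Up a minor sixth from D5: Bb5 (8 semitones up).

Bb5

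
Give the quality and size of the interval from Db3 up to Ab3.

D to A spans five letter names (D-E-F-G-A), so the interval is some kind of fifth.
Counting semitones, Db3→Ab3 is 7, which is the perfect fifth.

perfect fifth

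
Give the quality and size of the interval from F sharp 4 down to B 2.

perfect 12th

Descending from F#4 to B2 is the same interval as ascending B2 to F#4.
B to F spans five letter names (B-C-D-E-F), plus an octave, so the interval is some kind of twelfth.
Counting semitones, B2→F#4 is 19, which is the perfect twelfth.
(Equivalently, a compound perfect fifth: a perfect fifth plus an octave.)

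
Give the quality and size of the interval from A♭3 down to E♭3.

perfect 4th

Descending from Ab3 to Eb3 is the same interval as ascending Eb3 to Ab3.
E to A spans four letter names (E-F-G-A): a fourth.
Counting semitones, Eb3→Ab3 is 5, which is the perfect fourth.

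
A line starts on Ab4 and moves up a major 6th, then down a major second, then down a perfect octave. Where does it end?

Eb4

A major sixth up from Ab4 is F5.
Down a major second from F5: Eb5 (2 semitones down).
Down a perfect octave from Eb5: Eb4 (12 semitones down).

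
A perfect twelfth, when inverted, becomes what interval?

perfect fourth

First reduce the compound perfect twelfth to its simple form, a perfect fifth.
Interval numbers invert to sum to nine: 5 + 4 = 9, so a fifth inverts to a fourth.
Quality inverts too: perfect stays perfect. That makes the inversion a perfect fourth.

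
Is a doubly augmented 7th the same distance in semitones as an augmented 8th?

Yes

A doubly augmented seventh spans 13 semitones, and an augmented octave also spans 13 semitones — they're enharmonic.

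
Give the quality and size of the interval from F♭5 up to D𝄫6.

minor sixth

F to D spans six letter names (F-G-A-B-C-D): a sixth.
At 8 semitones, Fb5→Dbb6 falls one short of a major sixth: minor.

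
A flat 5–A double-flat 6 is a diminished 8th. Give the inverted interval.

Interval numbers invert to sum to nine: 8 + 1 = 9, so an octave inverts to a unison.
The quality also flips — diminished becomes augmented — giving an augmented unison.

augmented unison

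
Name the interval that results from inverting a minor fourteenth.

M2

First reduce the compound minor fourteenth to its simple form, a minor seventh.
The rule of nine gives the new number: 9 − 7 = 2, so a seventh becomes a second.
And minor becomes major under inversion, so we get a major second.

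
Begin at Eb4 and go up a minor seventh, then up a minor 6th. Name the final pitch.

Eb4 up a minor seventh → Db5 (10 semitones).
Up a minor sixth from Db5: Bbb5 (8 semitones up).

Bbb5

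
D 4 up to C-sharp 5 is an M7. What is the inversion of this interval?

Interval numbers invert to sum to nine: 7 + 2 = 9, so a seventh inverts to a second.
Quality inverts too: major becomes minor. That makes the inversion a minor second.

minor 2nd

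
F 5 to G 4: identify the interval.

minor seventh

Descending from F5 to G4 is the same interval as ascending G4 to F5.
G to F spans seven letter names (G-A-B-C-D-E-F): a seventh.
G4 to F5 is 10 semitones, a half step short of the major seventh (11), so this is minor.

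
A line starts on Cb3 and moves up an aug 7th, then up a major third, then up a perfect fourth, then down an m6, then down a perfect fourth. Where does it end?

An augmented seventh up from Cb3 is B3.
Up a major third from B3: D#4 (4 semitones up).
Up a perfect fourth from D#4: G#4 (5 semitones up).
Down a minor sixth from G#4: B#3 (8 semitones down).
B#3 down a perfect fourth → F##3 (5 semitones).

F##3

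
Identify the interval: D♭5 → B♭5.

D to B spans six letter names (D-E-F-G-A-B), so the interval is some kind of sixth.
The major sixth spans 9 semitones, and Db5 to Bb5 is exactly 9 semitones — so this is a major sixth.

major sixth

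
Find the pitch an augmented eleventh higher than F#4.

Four letters up from F (plus an octave) reaches B.
An augmented eleventh spans 18 semitones, so from F#4 the target pitch is B#5.

B#5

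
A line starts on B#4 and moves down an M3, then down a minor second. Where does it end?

B#4 down a major third → G#4 (4 semitones).
G#4 down a minor second → F##4 (1 semitone).

F##4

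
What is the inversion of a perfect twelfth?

perfect 4th

First reduce the compound perfect twelfth to its simple form, a perfect fifth.
Inverted interval numbers add to nine, so a fifth pairs with a fourth (5 + 4 = 9).
The quality also flips — perfect stays perfect — giving a perfect fourth.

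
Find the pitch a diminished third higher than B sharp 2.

D 3

The third takes the letter from B up to D.
Moving 2 semitones up from B#2 (the size of a diminished third) reaches D3.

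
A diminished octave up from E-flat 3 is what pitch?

An octave keeps the letter name E, an octave up from E.
A diminished octave spans 11 semitones, so from Eb3 the target pitch is Ebb4.

E-double-flat 4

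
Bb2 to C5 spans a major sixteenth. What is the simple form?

major second

Take out 2 octaves (14 from the number): 16 − 14 = 2.
Quality carries through unchanged, so the simple form is a major second.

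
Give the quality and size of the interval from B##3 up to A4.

dd7

B to A spans seven letter names (B-C-D-E-F-G-A): a seventh.
The major seventh is 11 semitones; here we have 8, three semitones narrower: doubly diminished.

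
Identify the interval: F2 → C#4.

F to C spans five letter names (F-G-A-B-C), plus an octave: a twelfth.
A perfect twelfth would be 19 semitones; F2 to C#4 is 20, one semitone wider, so the interval is augmented.
(Equivalently, a compound augmented fifth: an augmented fifth plus an octave.)

augmented twelfth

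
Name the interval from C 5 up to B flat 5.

C to B spans seven letter names (C-D-E-F-G-A-B) — that makes it a seventh of some quality.
At 10 semitones, C5→Bb5 falls one short of a major seventh: minor.

minor 7th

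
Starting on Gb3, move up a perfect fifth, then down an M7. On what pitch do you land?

Ebb3

Gb3 up a perfect fifth → Db4 (7 semitones).
Db4 down a major seventh → Ebb3 (11 semitones).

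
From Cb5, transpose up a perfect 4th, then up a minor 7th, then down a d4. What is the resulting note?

Cb5 up a perfect fourth → Fb5 (5 semitones).
Fb5 up a minor seventh → Ebb6 (10 semitones).
Ebb6 down a diminished fourth → Bb5 (4 semitones).

Bb5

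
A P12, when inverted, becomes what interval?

First reduce the compound perfect twelfth to its simple form, a perfect fifth.
Interval numbers invert to sum to nine: 5 + 4 = 9, so a fifth inverts to a fourth.
The quality also flips — perfect stays perfect — giving a perfect fourth.

P4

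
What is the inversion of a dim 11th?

augmented fifth

First reduce the compound diminished eleventh to its simple form, a diminished fourth.
The rule of nine gives the new number: 9 − 4 = 5, so a fourth becomes a fifth.
The quality also flips — diminished becomes augmented — giving an augmented fifth.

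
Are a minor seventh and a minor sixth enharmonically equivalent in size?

10 semitones (minor seventh) vs 8 semitones (minor sixth): not equal.

No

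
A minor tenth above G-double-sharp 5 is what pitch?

The tenth's letter: G up three letter names plus an octave → B.
A minor tenth is 15 semitones; 15 semitones up from G##5 gives B#6.

B-sharp 6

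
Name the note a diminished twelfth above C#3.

Counting five letter names plus an octave up from C lands on G.
A diminished twelfth is 18 semitones; 18 semitones up from C#3 gives G4.

G4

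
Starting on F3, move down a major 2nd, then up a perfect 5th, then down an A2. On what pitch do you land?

Abb3

F3 down a major second → Eb3 (2 semitones).
A perfect fifth up from Eb3 is Bb3.
Bb3 down an augmented second → Abb3 (3 semitones).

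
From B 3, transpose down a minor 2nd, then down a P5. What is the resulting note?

Down a minor second from B3: A#3 (1 semitone down).
A perfect fifth down from A#3 is D#3.

D sharp 3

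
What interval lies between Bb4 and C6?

B to C spans two letter names (B-C), plus an octave: a ninth.
The major ninth spans 14 semitones, and Bb4 to C6 is exactly 14 semitones — so this is a major ninth.
(Equivalently, a compound major second: a major second plus an octave.)

M9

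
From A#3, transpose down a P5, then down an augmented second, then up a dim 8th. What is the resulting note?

Down a perfect fifth from A#3: D#3 (7 semitones down).
An augmented second down from D#3 is C3.
Up a diminished octave from C3: Cb4 (11 semitones up).

Cb4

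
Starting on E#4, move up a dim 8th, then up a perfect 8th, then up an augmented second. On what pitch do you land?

F##6

Up a diminished octave from E#4: E5 (11 semitones up).
E5 up a perfect octave → E6 (12 semitones).
E6 up an augmented second → F##6 (3 semitones).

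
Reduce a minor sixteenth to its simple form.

Take out 2 octaves (14 from the number): 16 − 14 = 2.
So a minor sixteenth is 2 octaves plus a minor second. The quality is unchanged.

minor 2nd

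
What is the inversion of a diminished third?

Inverted interval numbers add to nine, so a third pairs with a sixth (3 + 6 = 9).
The quality also flips — diminished becomes augmented — giving an augmented sixth.

augmented sixth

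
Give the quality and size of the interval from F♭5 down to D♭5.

minor third

Descending from Fb5 to Db5 is the same interval as ascending Db5 to Fb5.
D to F spans three letter names (D-E-F): a third.
A major third would be 4 semitones, but Db5 to Fb5 is 3 — one semitone narrower, making it a minor third.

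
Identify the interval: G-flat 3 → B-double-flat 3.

minor third

G to B spans three letter names (G-A-B), so the interval is some kind of third.
A major third would be 4 semitones, but Gb3 to Bbb3 is 3 — one semitone narrower, making it a minor third.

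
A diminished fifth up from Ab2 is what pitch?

The fifth takes the letter from A up to E.
A diminished fifth spans 6 semitones, so from Ab2 the target pitch is Ebb3.

Ebb3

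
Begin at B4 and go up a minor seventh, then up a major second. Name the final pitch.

B5

A minor seventh up from B4 is A5.
Up a major second from A5: B5 (2 semitones up).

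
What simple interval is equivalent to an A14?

Take out an octave (7 from the number): 14 − 7 = 7.
Quality carries through unchanged, so the simple form is an augmented seventh.

augmented seventh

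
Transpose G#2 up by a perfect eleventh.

Counting four letter names plus an octave up from G lands on C.
A perfect eleventh is 17 semitones; 17 semitones up from G#2 gives C#4.

C#4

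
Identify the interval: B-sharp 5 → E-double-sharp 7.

B to E spans four letter names (B-C-D-E), plus an octave — that makes it an eleventh of some quality.
A perfect eleventh would be 17 semitones; B#5 to E##7 is 18, one semitone wider, so the interval is augmented.
(Equivalently, a compound augmented fourth: an augmented fourth plus an octave.)

augmented 11th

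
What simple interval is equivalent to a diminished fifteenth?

d8

Take out an octave (7 from the number): 15 − 7 = 8.
So a diminished fifteenth is an octave plus a diminished octave. The quality is unchanged.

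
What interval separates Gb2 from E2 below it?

diminished 3rd

Descending from Gb2 to E2 is the same interval as ascending E2 to Gb2.
E to G spans three letter names (E-F-G) — that makes it a third of some quality.
A major third would be 4 semitones; E2 to Gb2 is 2, two semitones narrower, so the interval is diminished.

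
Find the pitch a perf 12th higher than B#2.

Counting five letter names plus an octave up from B lands on F.
A perfect twelfth spans 19 semitones, so from B#2 the target pitch is F##4.

F##4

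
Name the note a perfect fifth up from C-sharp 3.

G-sharp 3

The fifth takes the letter from C up to G.
A perfect fifth is 7 semitones; 7 semitones up from C#3 gives G#3.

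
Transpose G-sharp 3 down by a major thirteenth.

The thirteenth's letter: G down six letter names plus an octave → B.
A major thirteenth is 21 semitones; 21 semitones down from G#3 gives B1.

B 1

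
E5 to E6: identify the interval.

E to E is the same letter name, plus an octave: an octave.
Counting semitones, E5→E6 is 12, which is the perfect octave.

perfect 8th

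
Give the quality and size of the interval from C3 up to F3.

C to F spans four letter names (C-D-E-F) — that makes it a fourth of some quality.
C3 to F3 is 5 semitones, matching the perfect fourth exactly, so the quality is perfect.

perfect fourth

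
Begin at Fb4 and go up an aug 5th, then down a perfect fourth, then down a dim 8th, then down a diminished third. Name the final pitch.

E##3

Fb4 up an augmented fifth → C5 (8 semitones).
A perfect fourth down from C5 is G4.
A diminished octave down from G4 is G#3.
G#3 down a diminished third → E##3 (2 semitones).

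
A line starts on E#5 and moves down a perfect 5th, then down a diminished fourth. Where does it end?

E##4

Down a perfect fifth from E#5: A#4 (7 semitones down).
Down a diminished fourth from A#4: E##4 (4 semitones down).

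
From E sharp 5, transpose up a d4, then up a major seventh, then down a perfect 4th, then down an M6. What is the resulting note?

F sharp 5

E#5 up a diminished fourth → A5 (4 semitones).
A5 up a major seventh → G#6 (11 semitones).
A perfect fourth down from G#6 is D#6.
A major sixth down from D#6 is F#5.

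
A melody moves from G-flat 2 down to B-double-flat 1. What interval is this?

Descending from Gb2 to Bbb1 is the same interval as ascending Bbb1 to Gb2.
B to G spans six letter names (B-C-D-E-F-G) — that makes it a sixth of some quality.
Counting semitones, Bbb1→Gb2 is 9, which is the major sixth.

major 6th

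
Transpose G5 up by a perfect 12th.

The twelfth's letter: G up five letter names plus an octave → D.
A perfect twelfth is 19 semitones; 19 semitones up from G5 gives D7.

D7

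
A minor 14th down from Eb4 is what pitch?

F2

Counting seven letter names plus an octave down from E lands on F.
Moving 22 semitones down from Eb4 (the size of a minor fourteenth) reaches F2.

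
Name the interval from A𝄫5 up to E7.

A to E spans five letter names (A-B-C-D-E), plus an octave: a twelfth.
Abb5 to E7 spans 21 semitones — two semitones wider than the perfect twelfth (19) — giving a doubly augmented twelfth.
(Equivalently, a compound doubly augmented fifth: a doubly augmented fifth plus an octave.)

doubly augmented twelfth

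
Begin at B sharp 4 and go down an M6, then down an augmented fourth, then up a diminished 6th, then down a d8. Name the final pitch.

F 3

B#4 down a major sixth → D#4 (9 semitones).
D#4 down an augmented fourth → A3 (6 semitones).
Up a diminished sixth from A3: Fb4 (7 semitones up).
A diminished octave down from Fb4 is F3.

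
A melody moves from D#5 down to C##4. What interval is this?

Descending from D#5 to C##4 is the same interval as ascending C##4 to D#5.
C to D spans two letter names (C-D), plus an octave, so the interval is some kind of ninth.
A major ninth would be 14 semitones, but C##4 to D#5 is 13 — one semitone narrower, making it a minor ninth.
(Equivalently, a compound minor second: a minor second plus an octave.)

m9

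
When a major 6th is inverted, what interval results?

m3

Inverted interval numbers add to nine, so a sixth pairs with a third (6 + 3 = 9).
Quality inverts too: major becomes minor. That makes the inversion a minor third.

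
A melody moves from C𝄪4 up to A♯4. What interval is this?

m6

C to A spans six letter names (C-D-E-F-G-A): a sixth.
A major sixth would be 9 semitones, but C##4 to A#4 is 8 — one semitone narrower, making it a minor sixth.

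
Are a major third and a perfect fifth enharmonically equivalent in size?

No

4 semitones (major third) vs 7 semitones (perfect fifth): not equal.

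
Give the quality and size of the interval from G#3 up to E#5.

G to E spans six letter names (G-A-B-C-D-E), plus an octave — that makes it a thirteenth of some quality.
The major thirteenth spans 21 semitones, and G#3 to E#5 is exactly 21 semitones — so this is a major thirteenth.
(Equivalently, a compound major sixth: a major sixth plus an octave.)

major 13th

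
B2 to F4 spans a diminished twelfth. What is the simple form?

diminished fifth

Subtracting seven from the interval number removes an octave: 12 − 7 = 5.
So a diminished twelfth is an octave plus a diminished fifth. The quality is unchanged.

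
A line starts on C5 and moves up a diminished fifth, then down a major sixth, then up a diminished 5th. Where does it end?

Fbb5

C5 up a diminished fifth → Gb5 (6 semitones).
Gb5 down a major sixth → Bbb4 (9 semitones).
Up a diminished fifth from Bbb4: Fbb5 (6 semitones up).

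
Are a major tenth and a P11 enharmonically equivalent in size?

16 semitones (major tenth) vs 17 semitones (perfect eleventh): not equal.

No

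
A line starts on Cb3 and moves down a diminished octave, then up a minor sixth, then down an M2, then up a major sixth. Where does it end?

Cb3 down a diminished octave → C2 (11 semitones).
C2 up a minor sixth → Ab2 (8 semitones).
Down a major second from Ab2: Gb2 (2 semitones down).
Gb2 up a major sixth → Eb3 (9 semitones).

Eb3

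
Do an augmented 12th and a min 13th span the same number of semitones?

An augmented twelfth spans 20 semitones, and a minor thirteenth also spans 20 semitones — they're enharmonic.

Yes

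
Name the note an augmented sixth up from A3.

F##4

Counting six letter names up from A lands on F.
An augmented sixth is 10 semitones; 10 semitones up from A3 gives F##4.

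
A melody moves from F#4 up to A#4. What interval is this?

F to A spans three letter names (F-G-A), so the interval is some kind of third.
The major third spans 4 semitones, and F#4 to A#4 is exactly 4 semitones — so this is a major third.

major 3rd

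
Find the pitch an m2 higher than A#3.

B3

Two letter names up from A: B.
A minor second spans 1 semitone, so from A#3 the target pitch is B3.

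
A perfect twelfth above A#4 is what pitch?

E#6

Five letters up from A (plus an octave) reaches E.
A perfect twelfth is 19 semitones; 19 semitones up from A#4 gives E#6.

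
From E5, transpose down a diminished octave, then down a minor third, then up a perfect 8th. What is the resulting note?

C##5

E5 down a diminished octave → E#4 (11 semitones).
A minor third down from E#4 is C##4.
C##4 up a perfect octave → C##5 (12 semitones).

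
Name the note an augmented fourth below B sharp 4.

F sharp 4

Counting four letter names down from B lands on F.
Moving 6 semitones down from B#4 (the size of an augmented fourth) reaches F#4.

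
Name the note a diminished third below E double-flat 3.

Three letter names down from E: C.
A diminished third is 2 semitones; 2 semitones down from Ebb3 gives C3.

C 3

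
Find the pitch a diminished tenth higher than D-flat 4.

F-double-flat 5

The tenth's letter: D up three letter names plus an octave → F.
A diminished tenth is 14 semitones; 14 semitones up from Db4 gives Fbb5.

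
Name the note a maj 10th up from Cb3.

Counting three letter names plus an octave up from C lands on E.
A major tenth is 16 semitones; 16 semitones up from Cb3 gives Eb4.

Eb4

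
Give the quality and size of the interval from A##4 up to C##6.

A to C spans three letter names (A-B-C), plus an octave: a tenth.
A##4 to C##6 is 15 semitones, a half step short of the major tenth (16), so this is minor.
(Equivalently, a compound minor third: a minor third plus an octave.)

minor tenth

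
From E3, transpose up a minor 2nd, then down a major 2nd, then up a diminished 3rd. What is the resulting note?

Gbb3

A minor second up from E3 is F3.
Down a major second from F3: Eb3 (2 semitones down).
Eb3 up a diminished third → Gbb3 (2 semitones).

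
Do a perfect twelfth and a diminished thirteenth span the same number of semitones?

Yes

Both span 19 semitones: a perfect twelfth and a diminished thirteenth are the same chromatic distance.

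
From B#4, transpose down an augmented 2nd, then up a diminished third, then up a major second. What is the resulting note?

An augmented second down from B#4 is A4.
A diminished third up from A4 is Cb5.
Up a major second from Cb5: Db5 (2 semitones up).

Db5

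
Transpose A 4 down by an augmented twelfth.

D flat 3

Counting five letter names plus an octave down from A lands on D.
An augmented twelfth is 20 semitones; 20 semitones down from A4 gives Db3.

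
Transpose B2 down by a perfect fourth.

F#2

Counting four letter names down from B lands on F.
A perfect fourth spans 5 semitones, so from B2 the target pitch is F#2.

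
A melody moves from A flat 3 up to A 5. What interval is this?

augmented 15th

A to A is the same letter name, plus 2 octaves: a fifteenth.
A perfect fifteenth would be 24 semitones; Ab3 to A5 is 25, one semitone wider, so the interval is augmented.
(Equivalently, a compound augmented octave: an augmented octave plus an octave.)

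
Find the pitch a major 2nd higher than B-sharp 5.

C-double-sharp 6

The second takes the letter from B up to C.
Moving 2 semitones up from B#5 (the size of a major second) reaches C##6.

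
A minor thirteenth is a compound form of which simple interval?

minor 6th

Subtracting seven from the interval number removes an octave: 13 − 7 = 6.
Quality carries through unchanged, so the simple form is a minor sixth.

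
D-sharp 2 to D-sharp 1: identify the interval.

Descending from D#2 to D#1 is the same interval as ascending D#1 to D#2.
D to D is the same letter name, plus an octave — that makes it an octave of some quality.
Counting semitones, D#1→D#2 is 12, which is the perfect octave.

perfect octave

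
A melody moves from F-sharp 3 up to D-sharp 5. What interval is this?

M13

F to D spans six letter names (F-G-A-B-C-D), plus an octave: a thirteenth.
The major thirteenth spans 21 semitones, and F#3 to D#5 is exactly 21 semitones — so this is a major thirteenth.
(Equivalently, a compound major sixth: a major sixth plus an octave.)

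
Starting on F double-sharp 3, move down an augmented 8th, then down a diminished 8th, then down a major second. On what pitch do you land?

E sharp 1

An augmented octave down from F##3 is F#2.
Down a diminished octave from F#2: F##1 (11 semitones down).
Down a major second from F##1: E#1 (2 semitones down).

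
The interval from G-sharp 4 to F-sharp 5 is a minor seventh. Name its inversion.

Interval numbers invert to sum to nine: 7 + 2 = 9, so a seventh inverts to a second.
Quality inverts too: minor becomes major. That makes the inversion a major second.

major 2nd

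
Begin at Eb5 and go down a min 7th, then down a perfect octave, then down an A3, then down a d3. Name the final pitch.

Eb5 down a minor seventh → F4 (10 semitones).
Down a perfect octave from F4: F3 (12 semitones down).
F3 down an augmented third → Dbb3 (5 semitones).
Dbb3 down a diminished third → Bb2 (2 semitones).

Bb2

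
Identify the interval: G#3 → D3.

A4

Descending from G#3 to D3 is the same interval as ascending D3 to G#3.
D to G spans four letter names (D-E-F-G) — that makes it a fourth of some quality.
The perfect fourth is 5 semitones; here we have 6, one semitone wider: augmented.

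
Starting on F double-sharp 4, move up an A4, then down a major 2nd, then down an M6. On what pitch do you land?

Up an augmented fourth from F##4: B##4 (6 semitones up).
B##4 down a major second → A##4 (2 semitones).
Down a major sixth from A##4: C##4 (9 semitones down).

C double-sharp 4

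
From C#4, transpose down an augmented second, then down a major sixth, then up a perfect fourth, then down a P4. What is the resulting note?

C#4 down an augmented second → Bb3 (3 semitones).
A major sixth down from Bb3 is Db3.
Up a perfect fourth from Db3: Gb3 (5 semitones up).
Gb3 down a perfect fourth → Db3 (5 semitones).

Db3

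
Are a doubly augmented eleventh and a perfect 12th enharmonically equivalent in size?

Yes

Both span 19 semitones: a doubly augmented eleventh and a perfect twelfth are the same chromatic distance.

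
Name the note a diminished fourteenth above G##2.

F#4

Seven letters up from G (plus an octave) reaches F.
A diminished fourteenth is 21 semitones; 21 semitones up from G##2 gives F#4.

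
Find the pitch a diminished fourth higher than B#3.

The fourth takes the letter from B up to E.
Moving 4 semitones up from B#3 (the size of a diminished fourth) reaches E4.

E4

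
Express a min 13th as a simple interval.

Take out an octave (7 from the number): 13 − 7 = 6.
That makes a minor thirteenth a compound minor sixth — an octave plus a minor sixth.

minor 6th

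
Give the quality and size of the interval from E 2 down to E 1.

P8

Descending from E2 to E1 is the same interval as ascending E1 to E2.
E to E is the same letter name, plus an octave: an octave.
E1 to E2 is 12 semitones, matching the perfect octave exactly, so the quality is perfect.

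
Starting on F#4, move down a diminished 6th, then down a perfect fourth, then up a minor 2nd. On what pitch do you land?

F#4 down a diminished sixth → A##3 (7 semitones).
Down a perfect fourth from A##3: E##3 (5 semitones down).
E##3 up a minor second → F##3 (1 semitone).

F##3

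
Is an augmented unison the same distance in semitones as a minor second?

Both span 1 semitone: an augmented unison and a minor second are the same chromatic distance.

Yes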